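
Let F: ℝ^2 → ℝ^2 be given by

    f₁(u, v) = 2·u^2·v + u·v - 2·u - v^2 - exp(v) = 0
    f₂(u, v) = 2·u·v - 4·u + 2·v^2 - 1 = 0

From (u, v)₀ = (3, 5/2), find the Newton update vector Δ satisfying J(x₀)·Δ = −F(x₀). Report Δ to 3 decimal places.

(-0.813, -0.855)

At (3, 5/2): F = (28.06751, 14.500).
Jacobian J = [[4·u·v + v - 2, 2·u^2 + u - 2·v - exp(v)], [2·v - 4, 2·u + 4·v]].
At the point, J = [[30.500, 3.81751], [1.000, 16.000]] (det J = 484.18249).
Solving J·Δ = −F gives Δ = (-0.813, -0.855).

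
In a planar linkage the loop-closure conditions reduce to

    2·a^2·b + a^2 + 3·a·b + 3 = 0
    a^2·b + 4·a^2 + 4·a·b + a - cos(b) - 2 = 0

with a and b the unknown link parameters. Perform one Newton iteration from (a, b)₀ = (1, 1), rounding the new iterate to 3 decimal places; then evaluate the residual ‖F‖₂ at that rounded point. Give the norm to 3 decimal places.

17.713

At (1, 1): F = (9.000, 7.45970).
Jacobian J = [[4·a·b + 2·a + 3·b, 2·a^2 + 3·a], [2·a·b + 8·a + 4·b + 1, a^2 + 4·a + sin(b)]].
At the point, J = [[9.000, 5.000], [15.000, 5.84147]] (det J = -22.42676).
Solving J·Δ = −F gives Δ = (0.681, -3.026).
Then the next iterate is (a, b)₁ = (1.681, -2.026).
Re-evaluating at (1.681, -2.026): F = (-15.84134, -7.92413), so ‖F‖₂ = 17.713.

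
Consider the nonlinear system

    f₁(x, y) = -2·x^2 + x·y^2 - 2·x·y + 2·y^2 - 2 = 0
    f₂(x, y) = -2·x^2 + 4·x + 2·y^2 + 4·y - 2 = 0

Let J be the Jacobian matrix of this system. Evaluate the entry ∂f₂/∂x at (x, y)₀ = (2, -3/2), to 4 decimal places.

-4.0000

∂f₂/∂x = -4·x + 4.
At (2, -3/2) this is -4.0000.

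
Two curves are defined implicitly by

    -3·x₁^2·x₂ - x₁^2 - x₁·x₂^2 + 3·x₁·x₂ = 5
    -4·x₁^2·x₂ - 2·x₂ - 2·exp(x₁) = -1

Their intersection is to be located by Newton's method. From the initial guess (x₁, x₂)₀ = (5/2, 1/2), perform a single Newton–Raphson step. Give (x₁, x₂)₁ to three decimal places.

At (5/2, 1/2): F = (-17.500, -36.86499).
Jacobian J = [[-6·x₁·x₂ - 2·x₁ - x₂^2 + 3·x₂, -3·x₁^2 - 2·x₁·x₂ + 3·x₁], [-8·x₁·x₂ - 2·exp(x₁), -4·x₁^2 - 2]].
At the point, J = [[-11.250, -13.750], [-34.36499, -27.000]] (det J = -168.76858).
Solving J·Δ = −F gives Δ = (-0.204, -1.106).
Then the next iterate is (x₁, x₂)₁ = (2.296, -0.606).

(2.296, -0.606)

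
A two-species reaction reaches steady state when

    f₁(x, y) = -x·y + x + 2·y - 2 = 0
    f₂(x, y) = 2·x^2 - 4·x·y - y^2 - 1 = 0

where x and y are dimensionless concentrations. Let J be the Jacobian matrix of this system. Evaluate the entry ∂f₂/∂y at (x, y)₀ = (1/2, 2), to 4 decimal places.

-6.0000

∂f₂/∂y = -4·x - 2·y.
At (1/2, 2) this is -6.0000.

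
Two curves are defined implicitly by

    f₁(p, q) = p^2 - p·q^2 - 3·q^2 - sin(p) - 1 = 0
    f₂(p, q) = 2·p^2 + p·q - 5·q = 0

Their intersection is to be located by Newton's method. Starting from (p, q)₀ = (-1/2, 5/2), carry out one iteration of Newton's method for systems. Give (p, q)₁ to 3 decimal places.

At (-1/2, 5/2): F = (-15.89557, -13.250).
Jacobian J = [[2·p - q^2 - cos(p), -2·p·q - 6·q], [4·p + q, p - 5]].
At the point, J = [[-8.12758, -12.500], [0.500, -5.500]] (det J = 50.95170).
Solving J·Δ = −F gives Δ = (1.535, -2.270).
Then the next iterate is (p, q)₁ = (1.035, 0.230).

(1.035, 0.230)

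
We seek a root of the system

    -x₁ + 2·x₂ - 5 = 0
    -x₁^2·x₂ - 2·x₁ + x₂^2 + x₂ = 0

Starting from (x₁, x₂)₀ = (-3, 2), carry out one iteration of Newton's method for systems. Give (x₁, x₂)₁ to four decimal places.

(-2.7500, 1.1250)

At (-3, 2): F = (2.0000, -6.0000).
Jacobian J = [[-1, 2], [-2·x₁·x₂ - 2, -x₁^2 + 2·x₂ + 1]].
At the point, J = [[-1.0000, 2.0000], [10.0000, -4.0000]] (det J = -16.0000).
Solving J·Δ = −F gives Δ = (0.2500, -0.8750).
Then the next iterate is (x₁, x₂)₁ = (-2.7500, 1.1250).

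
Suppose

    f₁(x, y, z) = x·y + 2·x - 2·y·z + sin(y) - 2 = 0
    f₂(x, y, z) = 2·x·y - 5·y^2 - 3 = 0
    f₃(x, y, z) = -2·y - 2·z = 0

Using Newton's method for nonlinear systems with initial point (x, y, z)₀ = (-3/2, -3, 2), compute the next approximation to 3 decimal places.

(-1.681, -1.596, 1.596)

At (-3/2, -3, 2): F = (11.35888, -39.000, 2.000).
Jacobian J = [[y + 2, x - 2·z + cos(y), -2·y], [2·y, 2·x - 10·y, 0], [0, -2, -2]].
At the point, J = [[-1.000, -6.48999, 6.000], [-6.000, 27.000, 0.000], [0.000, -2.000, -2.000]] (det J = 203.87991).
Solving J·Δ = −F gives Δ = (-0.181, 1.404, -0.404).
Then the next iterate is (x, y, z)₁ = (-1.681, -1.596, 1.596).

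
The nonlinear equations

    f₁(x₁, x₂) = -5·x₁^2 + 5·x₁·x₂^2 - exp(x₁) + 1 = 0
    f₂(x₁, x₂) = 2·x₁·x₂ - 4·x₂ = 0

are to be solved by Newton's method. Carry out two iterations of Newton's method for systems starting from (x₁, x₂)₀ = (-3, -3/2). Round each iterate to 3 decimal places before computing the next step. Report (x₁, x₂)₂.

(-1.352, -0.031)

At (-3, -3/2): F = (-77.79979, 15.000).
Jacobian J = [[-10·x₁ + 5·x₂^2 - exp(x₁), 10·x₁·x₂], [2·x₂, 2·x₁ - 4]].
At the point, J = [[41.20021, 45.000], [-3.000, -10.000]] (det J = -277.00213).
Solving J·Δ = −F gives Δ = (0.372, 1.388).
Then the next iterate is (x₁, x₂)₁ = (-2.628, -0.112).
Round to (-2.628, -0.112) and repeat: F = (-33.76897, 1.03667), J = [[26.27050, 2.94336], [-0.224, -9.256]].
Δ = (1.276, 0.081), so (x₁, x₂)₂ = (-1.352, -0.031).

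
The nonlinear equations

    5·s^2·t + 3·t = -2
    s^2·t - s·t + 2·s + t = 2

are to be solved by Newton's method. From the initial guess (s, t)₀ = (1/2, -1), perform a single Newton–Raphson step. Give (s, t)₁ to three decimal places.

At (1/2, -1): F = (-2.250, -1.750).
Jacobian J = [[10·s·t, 5·s^2 + 3], [2·s·t - t + 2, s^2 - s + 1]].
At the point, J = [[-5.000, 4.250], [2.000, 0.750]] (det J = -12.250).
Solving J·Δ = −F gives Δ = (0.469, 1.082).
Then the next iterate is (s, t)₁ = (0.969, 0.082).

(0.969, 0.082)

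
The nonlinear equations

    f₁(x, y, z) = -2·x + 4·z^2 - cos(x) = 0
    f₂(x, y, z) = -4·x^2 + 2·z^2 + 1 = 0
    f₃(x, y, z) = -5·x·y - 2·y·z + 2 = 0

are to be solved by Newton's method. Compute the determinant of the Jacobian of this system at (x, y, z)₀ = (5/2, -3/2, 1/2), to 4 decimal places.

1042.1587

J = [[sin(x) - 2, 0, 8·z], [-8·x, 0, 4·z], [-5·y, -5·x - 2·z, -2·y]].
At the point, J = [[-1.401528, 0.0000, 4.0000], [-20.0000, 0.0000, 2.0000], [7.5000, -13.5000, 3.0000]].
det J = 1042.1587.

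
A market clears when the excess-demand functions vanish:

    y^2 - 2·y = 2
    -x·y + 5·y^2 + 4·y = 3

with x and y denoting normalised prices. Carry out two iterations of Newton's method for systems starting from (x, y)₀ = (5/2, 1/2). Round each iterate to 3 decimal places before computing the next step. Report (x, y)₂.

(-14.578, -1.087)

At (5/2, 1/2): F = (-2.750, -1.000).
Jacobian J = [[0, 2·y - 2], [-y, -x + 10·y + 4]].
At the point, J = [[0.000, -1.000], [-0.500, 6.500]] (det J = -0.500).
Solving J·Δ = −F gives Δ = (-37.750, -2.750).
Then the next iterate is (x, y)₁ = (-35.250, -2.250).
Round to (-35.250, -2.250) and repeat: F = (7.56250, -66.000), J = [[0.000, -6.500], [2.250, 16.750]].
Δ = (20.672, 1.163), so (x, y)₂ = (-14.578, -1.087).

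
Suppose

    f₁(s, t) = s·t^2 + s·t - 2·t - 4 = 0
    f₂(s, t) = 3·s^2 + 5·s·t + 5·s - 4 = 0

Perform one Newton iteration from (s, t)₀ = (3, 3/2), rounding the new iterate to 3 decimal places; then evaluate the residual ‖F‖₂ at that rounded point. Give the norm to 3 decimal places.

10.474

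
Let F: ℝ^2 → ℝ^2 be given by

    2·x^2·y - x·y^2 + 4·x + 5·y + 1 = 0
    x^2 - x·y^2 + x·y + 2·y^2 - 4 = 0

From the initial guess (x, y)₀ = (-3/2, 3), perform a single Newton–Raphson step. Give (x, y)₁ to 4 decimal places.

(-0.5980, 2.1215)

At (-3/2, 3): F = (37.0000, 25.2500).
Jacobian J = [[4·x·y - y^2 + 4, 2·x^2 - 2·x·y + 5], [2·x - y^2 + y, -2·x·y + x + 4·y]].
At the point, J = [[-23.0000, 18.5000], [-9.0000, 19.5000]] (det J = -282.0000).
Solving J·Δ = −F gives Δ = (0.9020, -0.8785).
Then the next iterate is (x, y)₁ = (-0.5980, 2.1215).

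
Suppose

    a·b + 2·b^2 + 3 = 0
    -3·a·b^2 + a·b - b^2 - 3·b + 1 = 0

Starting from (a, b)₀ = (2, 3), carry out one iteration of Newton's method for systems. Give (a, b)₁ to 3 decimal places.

At (2, 3): F = (27.000, -65.000).
Jacobian J = [[b, a + 4·b], [-3·b^2 + b, -6·a·b + a - 2·b - 3]].
At the point, J = [[3.000, 14.000], [-24.000, -43.000]] (det J = 207.000).
Solving J·Δ = −F gives Δ = (1.213, -2.188).
Then the next iterate is (a, b)₁ = (3.213, 0.812).

(3.213, 0.812)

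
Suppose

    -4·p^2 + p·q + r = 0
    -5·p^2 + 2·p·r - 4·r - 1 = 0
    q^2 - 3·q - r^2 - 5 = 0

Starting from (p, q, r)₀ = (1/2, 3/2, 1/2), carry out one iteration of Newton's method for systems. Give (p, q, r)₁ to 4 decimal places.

(5.1875, 39.4375, -7.0000)

At (1/2, 3/2, 1/2): F = (0.2500, -3.7500, -7.5000).
Jacobian J = [[-8·p + q, p, 1], [-10·p + 2·r, 0, 2·p - 4], [0, 2·q - 3, -2·r]].
At the point, J = [[-2.5000, 0.5000, 1.0000], [-4.0000, 0.0000, -3.0000], [0.0000, 0.0000, -1.0000]] (det J = -2.0000).
Solving J·Δ = −F gives Δ = (4.6875, 37.9375, -7.5000).
Then the next iterate is (p, q, r)₁ = (5.1875, 39.4375, -7.0000).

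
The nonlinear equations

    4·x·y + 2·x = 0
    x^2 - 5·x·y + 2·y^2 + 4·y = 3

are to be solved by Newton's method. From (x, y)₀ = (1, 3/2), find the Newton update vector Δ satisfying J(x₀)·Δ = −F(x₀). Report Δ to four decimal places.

(-0.5806, -0.8387)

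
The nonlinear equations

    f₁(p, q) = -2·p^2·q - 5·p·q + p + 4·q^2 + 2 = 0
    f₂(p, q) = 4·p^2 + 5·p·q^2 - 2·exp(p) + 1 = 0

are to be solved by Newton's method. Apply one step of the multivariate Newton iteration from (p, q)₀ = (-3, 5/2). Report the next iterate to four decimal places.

At (-3, 5/2): F = (16.5000, -56.849574).
Jacobian J = [[-4·p·q - 5·q + 1, -2·p^2 - 5·p + 8·q], [8·p + 5·q^2 - 2·exp(p), 10·p·q]].
At the point, J = [[18.5000, 17.0000], [7.150426, -75.0000]] (det J = -1509.057240).
Solving J·Δ = −F gives Δ = (-0.1796, -0.7751).
Then the next iterate is (p, q)₁ = (-3.1796, 1.7249).

(-3.1796, 1.7249)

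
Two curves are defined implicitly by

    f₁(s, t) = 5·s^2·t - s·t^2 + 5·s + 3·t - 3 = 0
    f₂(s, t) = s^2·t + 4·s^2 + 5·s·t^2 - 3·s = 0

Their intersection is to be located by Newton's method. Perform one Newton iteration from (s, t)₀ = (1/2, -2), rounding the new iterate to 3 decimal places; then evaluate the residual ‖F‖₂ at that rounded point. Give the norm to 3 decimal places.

88.323

At (1/2, -2): F = (-11.000, 9.000).
Jacobian J = [[10·s·t - t^2 + 5, 5·s^2 - 2·s·t + 3], [2·s·t + 8·s + 5·t^2 - 3, s^2 + 10·s·t]].
At the point, J = [[-9.000, 6.250], [19.000, -9.750]] (det J = -31.000).
Solving J·Δ = −F gives Δ = (1.645, 4.129).
Then the next iterate is (s, t)₁ = (2.145, 2.129).
Re-evaluating at (2.145, 2.129): F = (53.36740, 70.37726), so ‖F‖₂ = 88.323.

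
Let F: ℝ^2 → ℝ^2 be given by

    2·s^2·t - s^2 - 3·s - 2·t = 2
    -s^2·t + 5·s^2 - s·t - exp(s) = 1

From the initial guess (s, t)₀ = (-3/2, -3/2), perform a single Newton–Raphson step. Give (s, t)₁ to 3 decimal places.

At (-3/2, -3/2): F = (-3.500, 11.15187).
Jacobian J = [[4·s·t - 2·s - 3, 2·s^2 - 2], [-2·s·t + 10·s - t - exp(s), -s^2 - s]].
At the point, J = [[9.000, 2.500], [-18.22313, -0.750]] (det J = 38.80783).
Solving J·Δ = −F gives Δ = (0.651, -0.943).
Then the next iterate is (s, t)₁ = (-0.849, -2.443).

(-0.849, -2.443)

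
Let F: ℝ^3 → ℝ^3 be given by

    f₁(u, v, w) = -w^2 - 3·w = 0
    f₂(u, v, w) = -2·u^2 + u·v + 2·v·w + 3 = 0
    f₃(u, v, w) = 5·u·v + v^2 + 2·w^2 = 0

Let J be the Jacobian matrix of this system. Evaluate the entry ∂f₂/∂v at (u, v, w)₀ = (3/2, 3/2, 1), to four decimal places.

∂f₂/∂v = u + 2·w.
At (3/2, 3/2, 1) this is 3.5000.

3.5000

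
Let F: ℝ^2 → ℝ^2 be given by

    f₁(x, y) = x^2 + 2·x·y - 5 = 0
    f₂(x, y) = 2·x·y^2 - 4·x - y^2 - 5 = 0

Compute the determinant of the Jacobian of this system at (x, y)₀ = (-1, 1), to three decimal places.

-4.000

J = [[2·x + 2·y, 2·x], [2·y^2 - 4, 4·x·y - 2·y]].
At the point, J = [[0.000, -2.000], [-2.000, -6.000]].
det J = -4.000.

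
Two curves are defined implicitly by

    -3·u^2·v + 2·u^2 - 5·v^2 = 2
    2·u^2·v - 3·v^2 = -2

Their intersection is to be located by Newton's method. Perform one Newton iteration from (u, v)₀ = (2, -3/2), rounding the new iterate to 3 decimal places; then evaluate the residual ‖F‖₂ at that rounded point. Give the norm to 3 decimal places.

5.627

At (2, -3/2): F = (12.750, -16.750).
Jacobian J = [[-6·u·v + 4·u, -3·u^2 - 10·v], [4·u·v, 2·u^2 - 6·v]].
At the point, J = [[26.000, 3.000], [-12.000, 17.000]] (det J = 478.000).
Solving J·Δ = −F gives Δ = (-0.559, 0.591).
Then the next iterate is (u, v)₁ = (1.441, -0.909).
Re-evaluating at (1.441, -0.909): F = (3.68412, -4.25389), so ‖F‖₂ = 5.627.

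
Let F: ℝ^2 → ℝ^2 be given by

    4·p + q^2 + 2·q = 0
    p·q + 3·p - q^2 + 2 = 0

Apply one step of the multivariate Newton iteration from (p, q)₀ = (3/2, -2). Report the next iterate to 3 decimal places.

(0.167, -1.667)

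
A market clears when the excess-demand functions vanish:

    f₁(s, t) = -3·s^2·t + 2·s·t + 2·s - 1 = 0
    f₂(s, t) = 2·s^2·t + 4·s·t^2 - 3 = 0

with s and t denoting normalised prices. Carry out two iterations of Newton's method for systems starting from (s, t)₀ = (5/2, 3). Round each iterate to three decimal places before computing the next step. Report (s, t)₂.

(1.634, 1.022)

At (5/2, 3): F = (-37.250, 124.500).
Jacobian J = [[-6·s·t + 2·t + 2, -3·s^2 + 2·s], [4·s·t + 4·t^2, 2·s^2 + 8·s·t]].
At the point, J = [[-37.000, -13.750], [66.000, 72.500]] (det J = -1775.000).
Solving J·Δ = −F gives Δ = (-0.557, -1.210).
Then the next iterate is (s, t)₁ = (1.943, 1.790).
Round to (1.943, 1.790) and repeat: F = (-10.43115, 35.41766), J = [[-15.28782, -7.43975], [26.72828, 35.37426]].
Δ = (-0.309, -0.768), so (s, t)₂ = (1.634, 1.022).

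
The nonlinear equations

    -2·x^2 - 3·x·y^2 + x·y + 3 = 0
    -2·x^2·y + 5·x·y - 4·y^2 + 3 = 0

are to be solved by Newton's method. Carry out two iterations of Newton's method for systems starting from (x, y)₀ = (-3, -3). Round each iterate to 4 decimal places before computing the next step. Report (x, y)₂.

(-1.1002, -1.3242)

At (-3, -3): F = (75.0000, 66.0000).
Jacobian J = [[-4·x - 3·y^2 + y, -6·x·y + x], [-4·x·y + 5·y, -2·x^2 + 5·x - 8·y]].
At the point, J = [[-18.0000, -57.0000], [-51.0000, -9.0000]] (det J = -2745.0000).
Solving J·Δ = −F gives Δ = (1.1246, 0.9607).
Then the next iterate is (x, y)₁ = (-1.8754, -2.0393).
Round to (-1.8754, -2.0393) and repeat: F = (23.188181, 19.832485), J = [[-7.013933, -24.822419], [-25.494513, -0.096850]].
Δ = (0.7752, 0.7151), so (x, y)₂ = (-1.1002, -1.3242).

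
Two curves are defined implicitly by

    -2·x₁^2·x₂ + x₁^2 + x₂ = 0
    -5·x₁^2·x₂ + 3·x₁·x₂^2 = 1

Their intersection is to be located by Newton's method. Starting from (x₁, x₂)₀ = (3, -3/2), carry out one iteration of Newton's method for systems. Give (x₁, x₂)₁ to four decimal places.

(1.8102, -1.1503)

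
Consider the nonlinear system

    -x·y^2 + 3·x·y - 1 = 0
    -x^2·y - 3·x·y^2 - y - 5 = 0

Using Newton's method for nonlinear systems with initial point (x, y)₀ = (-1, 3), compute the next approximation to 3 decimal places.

At (-1, 3): F = (-1.000, 16.000).
Jacobian J = [[-y^2 + 3·y, -2·x·y + 3·x], [-2·x·y - 3·y^2, -x^2 - 6·x·y - 1]].
At the point, J = [[0.000, 3.000], [-21.000, 16.000]] (det J = 63.000).
Solving J·Δ = −F gives Δ = (1.016, 0.333).
Then the next iterate is (x, y)₁ = (0.016, 3.333).

(0.016, 3.333)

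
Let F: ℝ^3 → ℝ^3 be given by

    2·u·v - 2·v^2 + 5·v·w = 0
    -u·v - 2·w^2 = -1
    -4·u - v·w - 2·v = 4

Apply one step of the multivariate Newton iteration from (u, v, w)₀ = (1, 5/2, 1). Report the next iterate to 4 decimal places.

(-7.1742, 5.2841, 4.5379)

At (1, 5/2, 1): F = (5.0000, -3.5000, -15.5000).
Jacobian J = [[2·v, 2·u - 4·v + 5·w, 5·v], [-v, -u, -4·w], [-4, -w - 2, -v]].
At the point, J = [[5.0000, -3.0000, 12.5000], [-2.5000, -1.0000, -4.0000], [-4.0000, -3.0000, -2.5000]] (det J = -33.0000).
Solving J·Δ = −F gives Δ = (-8.1742, 2.7841, 3.5379).
Then the next iterate is (u, v, w)₁ = (-7.1742, 5.2841, 4.5379).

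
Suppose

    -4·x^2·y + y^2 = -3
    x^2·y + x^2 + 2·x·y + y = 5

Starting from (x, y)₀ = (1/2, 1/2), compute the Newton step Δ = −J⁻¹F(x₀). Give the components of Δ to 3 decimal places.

(1.375, 0.083)

At (1/2, 1/2): F = (2.750, -3.625).
Jacobian J = [[-8·x·y, -4·x^2 + 2·y], [2·x·y + 2·x + 2·y, x^2 + 2·x + 1]].
At the point, J = [[-2.000, 0.000], [2.500, 2.250]] (det J = -4.500).
Solving J·Δ = −F gives Δ = (1.375, 0.083).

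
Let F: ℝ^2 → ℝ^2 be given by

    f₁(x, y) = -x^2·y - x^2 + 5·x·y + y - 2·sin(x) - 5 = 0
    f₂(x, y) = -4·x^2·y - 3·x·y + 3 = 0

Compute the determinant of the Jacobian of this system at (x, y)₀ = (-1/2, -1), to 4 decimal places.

J = [[-2·x·y - 2·x + 5·y - 2·cos(x), -x^2 + 5·x + 1], [-8·x·y - 3·y, -4·x^2 - 3·x]].
At the point, J = [[-6.755165, -1.7500], [-1.0000, 0.5000]].
det J = -5.1276.

-5.1276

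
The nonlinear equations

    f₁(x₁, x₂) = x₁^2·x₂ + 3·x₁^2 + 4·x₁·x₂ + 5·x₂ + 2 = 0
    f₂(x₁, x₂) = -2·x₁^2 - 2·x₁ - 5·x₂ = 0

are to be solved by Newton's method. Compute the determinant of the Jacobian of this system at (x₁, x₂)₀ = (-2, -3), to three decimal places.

54.000

J = [[2·x₁·x₂ + 6·x₁ + 4·x₂, x₁^2 + 4·x₁ + 5], [-4·x₁ - 2, -5]].
At the point, J = [[-12.000, 1.000], [6.000, -5.000]].
det J = 54.000.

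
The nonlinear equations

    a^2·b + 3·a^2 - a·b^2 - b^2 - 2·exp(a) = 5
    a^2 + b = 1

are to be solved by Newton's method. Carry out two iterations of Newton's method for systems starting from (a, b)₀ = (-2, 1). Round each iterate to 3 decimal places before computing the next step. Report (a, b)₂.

(-0.106, 0.994)

At (-2, 1): F = (11.72933, 4.000).
Jacobian J = [[2·a·b + 6·a - b^2 - 2·exp(a), a^2 - 2·a·b - 2·b], [2·a, 1]].
At the point, J = [[-17.27067, 6.000], [-4.000, 1.000]] (det J = 6.72933).
Solving J·Δ = −F gives Δ = (1.823, 3.294).
Then the next iterate is (a, b)₁ = (-0.177, 4.294).
Round to (-0.177, 4.294) and repeat: F = (-21.62188, 3.32533), J = [[-22.69607, -7.03659], [-0.354, 1.000]].
Δ = (0.071, -3.300), so (a, b)₂ = (-0.106, 0.994).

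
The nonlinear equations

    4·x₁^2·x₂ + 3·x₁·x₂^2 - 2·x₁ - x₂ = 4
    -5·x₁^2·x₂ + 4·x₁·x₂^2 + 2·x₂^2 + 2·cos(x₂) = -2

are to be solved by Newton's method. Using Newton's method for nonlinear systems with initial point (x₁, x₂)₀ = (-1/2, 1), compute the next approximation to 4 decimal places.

At (-1/2, 1): F = (-4.5000, 1.830605).
Jacobian J = [[8·x₁·x₂ + 3·x₂^2 - 2, 4·x₁^2 + 6·x₁·x₂ - 1], [-10·x₁·x₂ + 4·x₂^2, -5·x₁^2 + 8·x₁·x₂ + 4·x₂ - 2·sin(x₂)]].
At the point, J = [[-3.0000, -3.0000], [9.0000, -2.932942]] (det J = 35.798826).
Solving J·Δ = −F gives Δ = (-0.5221, -0.9779).
Then the next iterate is (x₁, x₂)₁ = (-1.0221, 0.0221).

(-1.0221, 0.0221)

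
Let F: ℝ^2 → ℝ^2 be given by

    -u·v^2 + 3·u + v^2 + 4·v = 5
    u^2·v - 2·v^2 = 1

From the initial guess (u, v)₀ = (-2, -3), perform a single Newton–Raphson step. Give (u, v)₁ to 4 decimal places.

(3.1389, -4.9167)

At (-2, -3): F = (4.0000, -31.0000).
Jacobian J = [[-v^2 + 3, -2·u·v + 2·v + 4], [2·u·v, u^2 - 4·v]].
At the point, J = [[-6.0000, -14.0000], [12.0000, 16.0000]] (det J = 72.0000).
Solving J·Δ = −F gives Δ = (5.1389, -1.9167).
Then the next iterate is (u, v)₁ = (3.1389, -4.9167).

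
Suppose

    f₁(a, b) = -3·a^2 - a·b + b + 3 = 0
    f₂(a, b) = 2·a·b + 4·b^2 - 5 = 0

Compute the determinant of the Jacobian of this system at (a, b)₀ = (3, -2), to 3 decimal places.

J = [[-6·a - b, -a + 1], [2·b, 2·a + 8·b]].
At the point, J = [[-16.000, -2.000], [-4.000, -10.000]].
det J = 152.000.

152.000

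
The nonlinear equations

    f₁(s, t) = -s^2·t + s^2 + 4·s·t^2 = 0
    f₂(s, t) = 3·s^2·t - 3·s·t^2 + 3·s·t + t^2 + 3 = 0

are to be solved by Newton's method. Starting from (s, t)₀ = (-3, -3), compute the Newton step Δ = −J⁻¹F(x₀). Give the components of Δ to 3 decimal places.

(0.346, 1.077)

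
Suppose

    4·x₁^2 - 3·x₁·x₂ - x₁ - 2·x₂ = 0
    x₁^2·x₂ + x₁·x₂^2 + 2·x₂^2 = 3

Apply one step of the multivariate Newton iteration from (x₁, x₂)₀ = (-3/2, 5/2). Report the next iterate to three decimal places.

(-0.808, 1.471)

At (-3/2, 5/2): F = (16.750, 5.750).
Jacobian J = [[8·x₁ - 3·x₂ - 1, -3·x₁ - 2], [2·x₁·x₂ + x₂^2, x₁^2 + 2·x₁·x₂ + 4·x₂]].
At the point, J = [[-20.500, 2.500], [-1.250, 4.750]] (det J = -94.250).
Solving J·Δ = −F gives Δ = (0.692, -1.029).
Then the next iterate is (x₁, x₂)₁ = (-0.808, 1.471).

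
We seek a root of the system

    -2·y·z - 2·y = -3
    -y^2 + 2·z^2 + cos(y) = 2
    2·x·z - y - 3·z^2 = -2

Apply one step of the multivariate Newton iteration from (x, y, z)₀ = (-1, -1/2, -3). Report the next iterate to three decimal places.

(-0.482, -1.079, -1.686)

At (-1, -1/2, -3): F = (1.000, 16.62758, -18.500).
Jacobian J = [[0, -2·z - 2, -2·y], [0, -2·y - sin(y), 4·z], [2·z, -1, 2·x - 6·z]].
At the point, J = [[0.000, 4.000, 1.000], [0.000, 1.47943, -12.000], [-6.000, -1.000, 16.000]] (det J = 296.87655).
Solving J·Δ = −F gives Δ = (0.518, -0.579, 1.314).
Then the next iterate is (x, y, z)₁ = (-0.482, -1.079, -1.686).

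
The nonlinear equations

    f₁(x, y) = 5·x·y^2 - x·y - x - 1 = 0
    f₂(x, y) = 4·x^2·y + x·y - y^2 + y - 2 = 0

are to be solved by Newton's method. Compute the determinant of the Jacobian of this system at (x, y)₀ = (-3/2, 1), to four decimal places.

J = [[5·y^2 - y - 1, 10·x·y - x], [8·x·y + y, 4·x^2 + x - 2·y + 1]].
At the point, J = [[3.0000, -13.5000], [-11.0000, 6.5000]].
det J = -129.0000.

-129.0000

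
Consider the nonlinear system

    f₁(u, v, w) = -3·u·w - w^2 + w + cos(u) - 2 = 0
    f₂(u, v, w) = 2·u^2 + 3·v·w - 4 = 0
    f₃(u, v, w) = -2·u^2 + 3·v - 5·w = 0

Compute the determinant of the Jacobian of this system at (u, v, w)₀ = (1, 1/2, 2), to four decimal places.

20.0307

J = [[-3·w - sin(u), 0, -3·u - 2·w + 1], [4·u, 3·w, 3·v], [-4·u, 3, -5]].
At the point, J = [[-6.841471, 0.0000, -6.0000], [4.0000, 6.0000, 1.5000], [-4.0000, 3.0000, -5.0000]].
det J = 20.0307.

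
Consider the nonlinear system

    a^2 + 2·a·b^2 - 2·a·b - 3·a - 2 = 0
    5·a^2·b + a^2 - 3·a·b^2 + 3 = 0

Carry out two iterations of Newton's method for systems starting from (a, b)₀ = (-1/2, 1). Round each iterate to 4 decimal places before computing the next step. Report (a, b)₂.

(-2.1714, -9.0626)

At (-1/2, 1): F = (-0.2500, 6.0000).
Jacobian J = [[2·a + 2·b^2 - 2·b - 3, 4·a·b - 2·a], [10·a·b + 2·a - 3·b^2, 5·a^2 - 6·a·b]].
At the point, J = [[-4.0000, -1.0000], [-9.0000, 4.2500]] (det J = -26.0000).
Solving J·Δ = −F gives Δ = (0.1899, -1.0096).
Then the next iterate is (a, b)₁ = (-0.3101, -0.0096).
Round to (-0.3101, -0.0096) and repeat: F = (-0.979549, 3.091632), J = [[-3.600816, 0.632108], [-0.590707, 0.462948]].
Δ = (-1.8613, -9.0530), so (a, b)₂ = (-2.1714, -9.0626).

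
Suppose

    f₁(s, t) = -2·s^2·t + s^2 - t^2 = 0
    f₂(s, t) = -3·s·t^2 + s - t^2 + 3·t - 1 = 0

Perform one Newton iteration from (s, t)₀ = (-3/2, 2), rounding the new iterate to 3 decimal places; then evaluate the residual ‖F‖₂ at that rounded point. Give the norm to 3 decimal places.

6.215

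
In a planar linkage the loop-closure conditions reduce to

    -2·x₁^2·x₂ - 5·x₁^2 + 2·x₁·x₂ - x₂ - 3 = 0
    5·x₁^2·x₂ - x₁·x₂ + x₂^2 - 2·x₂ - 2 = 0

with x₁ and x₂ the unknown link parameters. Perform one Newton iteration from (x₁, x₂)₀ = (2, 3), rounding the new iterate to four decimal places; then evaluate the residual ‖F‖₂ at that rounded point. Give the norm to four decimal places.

At (2, 3): F = (-38.0000, 55.0000).
Jacobian J = [[-4·x₁·x₂ - 10·x₁ + 2·x₂, -2·x₁^2 + 2·x₁ - 1], [10·x₁·x₂ - x₂, 5·x₁^2 - x₁ + 2·x₂ - 2]].
At the point, J = [[-38.0000, -5.0000], [57.0000, 22.0000]] (det J = -551.0000).
Solving J·Δ = −F gives Δ = (-1.0181, 0.1379).
Then the next iterate is (x₁, x₂)₁ = (0.9819, 3.1379).
Re-evaluating at (0.9819, 3.1379): F = (-10.847002, 13.616193), so ‖F‖₂ = 17.4086.

17.4086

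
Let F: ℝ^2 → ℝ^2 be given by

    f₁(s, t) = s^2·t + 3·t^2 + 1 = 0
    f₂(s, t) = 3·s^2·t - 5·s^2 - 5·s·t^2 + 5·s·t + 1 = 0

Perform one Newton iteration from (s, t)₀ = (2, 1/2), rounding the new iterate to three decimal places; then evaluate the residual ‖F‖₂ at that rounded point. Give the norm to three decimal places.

At (2, 1/2): F = (3.750, -10.500).
Jacobian J = [[2·s·t, s^2 + 6·t], [6·s·t - 10·s - 5·t^2 + 5·t, 3·s^2 - 10·s·t + 5·s]].
At the point, J = [[2.000, 7.000], [-12.750, 12.000]] (det J = 113.250).
Solving J·Δ = −F gives Δ = (-1.046, -0.237).
Then the next iterate is (s, t)₁ = (0.954, 0.263).
Re-evaluating at (0.954, 0.263): F = (1.44687, -1.90792), so ‖F‖₂ = 2.394.

2.394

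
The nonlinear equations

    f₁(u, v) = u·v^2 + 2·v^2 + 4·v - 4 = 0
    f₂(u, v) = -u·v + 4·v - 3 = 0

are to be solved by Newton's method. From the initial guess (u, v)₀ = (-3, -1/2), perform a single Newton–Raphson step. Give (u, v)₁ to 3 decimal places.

(-18.000, 1.500)

At (-3, -1/2): F = (-6.250, -6.500).
Jacobian J = [[v^2, 2·u·v + 4·v + 4], [-v, -u + 4]].
At the point, J = [[0.250, 5.000], [0.500, 7.000]] (det J = -0.750).
Solving J·Δ = −F gives Δ = (-15.000, 2.000).
Then the next iterate is (u, v)₁ = (-18.000, 1.500).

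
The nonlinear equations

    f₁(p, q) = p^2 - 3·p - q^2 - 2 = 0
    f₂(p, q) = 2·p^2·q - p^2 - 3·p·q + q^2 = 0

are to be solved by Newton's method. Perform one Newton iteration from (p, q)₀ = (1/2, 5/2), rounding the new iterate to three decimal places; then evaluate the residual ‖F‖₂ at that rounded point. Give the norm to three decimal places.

2.556

At (1/2, 5/2): F = (-9.500, 3.500).
Jacobian J = [[2·p - 3, -2·q], [4·p·q - 2·p - 3·q, 2·p^2 - 3·p + 2·q]].
At the point, J = [[-2.000, -5.000], [-3.500, 4.000]] (det J = -25.500).
Solving J·Δ = −F gives Δ = (-0.804, -1.578).
Then the next iterate is (p, q)₁ = (-0.304, 0.922).
Re-evaluating at (-0.304, 0.922): F = (-1.84567, 1.76895), so ‖F‖₂ = 2.556.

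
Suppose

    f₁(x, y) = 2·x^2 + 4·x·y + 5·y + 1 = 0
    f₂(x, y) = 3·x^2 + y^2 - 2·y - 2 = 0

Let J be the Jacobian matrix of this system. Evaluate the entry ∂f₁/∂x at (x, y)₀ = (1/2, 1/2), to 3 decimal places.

∂f₁/∂x = 4·x + 4·y.
At (1/2, 1/2) this is 4.000.

4.000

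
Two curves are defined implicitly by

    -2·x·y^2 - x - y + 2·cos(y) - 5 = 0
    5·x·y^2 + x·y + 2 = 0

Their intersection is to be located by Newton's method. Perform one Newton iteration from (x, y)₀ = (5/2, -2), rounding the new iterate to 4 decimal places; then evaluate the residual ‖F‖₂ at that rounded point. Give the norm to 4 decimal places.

116.4120

At (5/2, -2): F = (-26.332294, 47.0000).
Jacobian J = [[-2·y^2 - 1, -4·x·y - 2·sin(y) - 1], [5·y^2 + y, 10·x·y + x]].
At the point, J = [[-9.0000, 20.818595], [18.0000, -47.5000]] (det J = 52.765293).
Solving J·Δ = −F gives Δ = (-5.1608, -0.9662).
Then the next iterate is (x, y)₁ = (-2.6608, -2.9662).
Re-evaluating at (-2.6608, -2.9662): F = (45.478943, -107.160683), so ‖F‖₂ = 116.4120.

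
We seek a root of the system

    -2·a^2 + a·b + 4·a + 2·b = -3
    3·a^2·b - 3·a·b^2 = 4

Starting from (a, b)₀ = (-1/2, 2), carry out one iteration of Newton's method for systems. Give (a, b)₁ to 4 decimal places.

At (-1/2, 2): F = (3.5000, 3.5000).
Jacobian J = [[-4·a + b + 4, a + 2], [6·a·b - 3·b^2, 3·a^2 - 6·a·b]].
At the point, J = [[8.0000, 1.5000], [-18.0000, 6.7500]] (det J = 81.0000).
Solving J·Δ = −F gives Δ = (-0.2269, -1.1235).
Then the next iterate is (a, b)₁ = (-0.7269, 0.8765).

(-0.7269, 0.8765)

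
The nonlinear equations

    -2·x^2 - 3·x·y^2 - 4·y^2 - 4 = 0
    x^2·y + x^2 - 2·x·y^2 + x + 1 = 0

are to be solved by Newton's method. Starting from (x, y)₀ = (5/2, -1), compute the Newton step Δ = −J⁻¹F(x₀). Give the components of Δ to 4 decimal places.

At (5/2, -1): F = (-28.0000, -1.5000).
Jacobian J = [[-4·x - 3·y^2, -6·x·y - 8·y], [2·x·y + 2·x - 2·y^2 + 1, x^2 - 4·x·y]].
At the point, J = [[-13.0000, 23.0000], [-1.0000, 16.2500]] (det J = -188.2500).
Solving J·Δ = −F gives Δ = (-2.2337, -0.0452).

(-2.2337, -0.0452)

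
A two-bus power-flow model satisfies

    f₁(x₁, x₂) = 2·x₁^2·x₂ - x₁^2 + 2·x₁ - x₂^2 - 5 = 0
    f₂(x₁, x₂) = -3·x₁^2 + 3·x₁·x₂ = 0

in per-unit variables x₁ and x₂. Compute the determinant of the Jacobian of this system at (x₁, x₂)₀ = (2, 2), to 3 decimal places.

J = [[4·x₁·x₂ - 2·x₁ + 2, 2·x₁^2 - 2·x₂], [-6·x₁ + 3·x₂, 3·x₁]].
At the point, J = [[14.000, 4.000], [-6.000, 6.000]].
det J = 108.000.

108.000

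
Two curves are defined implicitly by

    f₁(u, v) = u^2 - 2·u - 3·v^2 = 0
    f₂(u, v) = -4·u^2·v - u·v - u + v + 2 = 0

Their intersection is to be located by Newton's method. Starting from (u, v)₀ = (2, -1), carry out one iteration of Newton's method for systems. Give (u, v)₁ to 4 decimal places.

At (2, -1): F = (-3.0000, 17.0000).
Jacobian J = [[2·u - 2, -6·v], [-8·u·v - v - 1, -4·u^2 - u + 1]].
At the point, J = [[2.0000, 6.0000], [16.0000, -17.0000]] (det J = -130.0000).
Solving J·Δ = −F gives Δ = (-0.3923, 0.6308).
Then the next iterate is (u, v)₁ = (1.6077, -0.3692).

(1.6077, -0.3692)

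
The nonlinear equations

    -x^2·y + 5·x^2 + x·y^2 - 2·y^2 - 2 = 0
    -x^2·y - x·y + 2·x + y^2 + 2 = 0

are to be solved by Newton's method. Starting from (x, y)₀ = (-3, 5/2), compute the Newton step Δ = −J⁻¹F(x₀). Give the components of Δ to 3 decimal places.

(0.843, -0.533)

At (-3, 5/2): F = (-10.750, -12.750).
Jacobian J = [[-2·x·y + 10·x + y^2, -x^2 + 2·x·y - 4·y], [-2·x·y - y + 2, -x^2 - x + 2·y]].
At the point, J = [[-8.750, -34.000], [14.500, -1.000]] (det J = 501.750).
Solving J·Δ = −F gives Δ = (0.843, -0.533).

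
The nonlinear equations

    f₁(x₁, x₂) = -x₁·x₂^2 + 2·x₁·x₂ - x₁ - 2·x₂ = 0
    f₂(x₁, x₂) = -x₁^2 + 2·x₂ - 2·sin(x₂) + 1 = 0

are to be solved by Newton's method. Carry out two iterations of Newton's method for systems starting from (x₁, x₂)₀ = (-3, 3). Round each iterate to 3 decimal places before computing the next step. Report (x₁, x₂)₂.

(-2.216, 2.524)

At (-3, 3): F = (6.000, -2.28224).
Jacobian J = [[-x₂^2 + 2·x₂ - 1, -2·x₁·x₂ + 2·x₁ - 2], [-2·x₁, -2·cos(x₂) + 2]].
At the point, J = [[-4.000, 10.000], [6.000, 3.97998]] (det J = -75.91994).
Solving J·Δ = −F gives Δ = (0.615, -0.354).
Then the next iterate is (x₁, x₂)₁ = (-2.385, 2.646).
Round to (-2.385, 2.646) and repeat: F = (1.16972, -0.34733), J = [[-2.70932, 5.85142], [4.770, 3.75937]].
Δ = (0.169, -0.122), so (x₁, x₂)₂ = (-2.216, 2.524).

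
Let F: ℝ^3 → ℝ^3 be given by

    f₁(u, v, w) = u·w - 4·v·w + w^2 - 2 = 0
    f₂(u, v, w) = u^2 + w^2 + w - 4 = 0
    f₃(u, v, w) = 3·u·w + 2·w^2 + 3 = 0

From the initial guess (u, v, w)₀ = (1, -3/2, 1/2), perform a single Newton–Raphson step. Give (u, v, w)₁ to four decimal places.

At (1, -3/2, 1/2): F = (1.7500, -2.2500, 5.0000).
Jacobian J = [[w, -4·w, u - 4·v + 2·w], [2·u, 0, 2·w + 1], [3·w, 0, 3·u + 4·w]].
At the point, J = [[0.5000, -2.0000, 8.0000], [2.0000, 0.0000, 2.0000], [1.5000, 0.0000, 5.0000]] (det J = 14.0000).
Solving J·Δ = −F gives Δ = (3.0357, -6.0089, -1.9107).
Then the next iterate is (u, v, w)₁ = (4.0357, -7.5089, -1.4107).

(4.0357, -7.5089, -1.4107)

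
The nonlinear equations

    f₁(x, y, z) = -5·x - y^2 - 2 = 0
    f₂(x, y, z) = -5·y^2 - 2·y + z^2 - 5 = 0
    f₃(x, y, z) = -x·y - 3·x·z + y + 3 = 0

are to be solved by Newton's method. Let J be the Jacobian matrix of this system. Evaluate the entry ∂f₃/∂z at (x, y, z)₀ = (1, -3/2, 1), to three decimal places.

-3.000

∂f₃/∂z = -3·x.
At (1, -3/2, 1) this is -3.000.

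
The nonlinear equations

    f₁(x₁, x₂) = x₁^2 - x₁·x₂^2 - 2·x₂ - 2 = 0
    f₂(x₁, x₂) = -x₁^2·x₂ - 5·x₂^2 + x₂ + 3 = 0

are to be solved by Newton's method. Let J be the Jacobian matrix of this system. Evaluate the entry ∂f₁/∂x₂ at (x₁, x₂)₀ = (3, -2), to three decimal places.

∂f₁/∂x₂ = -2·x₁·x₂ - 2.
At (3, -2) this is 10.000.

10.000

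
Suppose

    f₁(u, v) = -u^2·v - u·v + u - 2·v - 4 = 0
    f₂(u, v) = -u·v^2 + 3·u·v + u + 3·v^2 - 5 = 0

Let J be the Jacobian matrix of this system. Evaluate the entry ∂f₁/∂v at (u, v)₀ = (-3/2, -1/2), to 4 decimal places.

∂f₁/∂v = -u^2 - u - 2.
At (-3/2, -1/2) this is -2.7500.

-2.7500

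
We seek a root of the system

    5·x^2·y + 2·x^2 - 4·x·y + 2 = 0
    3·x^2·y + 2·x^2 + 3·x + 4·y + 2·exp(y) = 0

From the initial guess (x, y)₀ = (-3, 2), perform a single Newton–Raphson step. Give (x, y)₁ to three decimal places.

(-1.865, 1.242)

At (-3, 2): F = (134.000, 85.77811).
Jacobian J = [[10·x·y + 4·x - 4·y, 5·x^2 - 4·x], [6·x·y + 4·x + 3, 3·x^2 + 2·exp(y) + 4]].
At the point, J = [[-80.000, 57.000], [-45.000, 45.77811]] (det J = -1097.24898).
Solving J·Δ = −F gives Δ = (1.135, -0.758).
Then the next iterate is (x, y)₁ = (-1.865, 1.242).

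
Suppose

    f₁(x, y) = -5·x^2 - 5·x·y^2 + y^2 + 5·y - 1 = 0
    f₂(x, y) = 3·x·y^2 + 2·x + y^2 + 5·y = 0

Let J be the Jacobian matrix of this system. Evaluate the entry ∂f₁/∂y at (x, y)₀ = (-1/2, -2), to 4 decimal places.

∂f₁/∂y = -10·x·y + 2·y + 5.
At (-1/2, -2) this is -9.0000.

-9.0000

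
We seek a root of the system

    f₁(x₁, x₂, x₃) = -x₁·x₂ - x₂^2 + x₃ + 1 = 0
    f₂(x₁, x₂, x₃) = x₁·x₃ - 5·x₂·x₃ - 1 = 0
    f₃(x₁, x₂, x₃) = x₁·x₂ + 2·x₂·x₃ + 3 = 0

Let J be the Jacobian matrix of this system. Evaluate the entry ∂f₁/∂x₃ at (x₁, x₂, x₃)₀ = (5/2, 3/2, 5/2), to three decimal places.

1.000

∂f₁/∂x₃ = 1.
At (5/2, 3/2, 5/2) this is 1.000.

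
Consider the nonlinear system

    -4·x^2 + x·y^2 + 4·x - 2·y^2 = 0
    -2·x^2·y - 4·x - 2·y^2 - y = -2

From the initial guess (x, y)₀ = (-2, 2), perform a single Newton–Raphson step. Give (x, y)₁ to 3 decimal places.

(-0.037, 2.444)

At (-2, 2): F = (-40.000, -16.000).
Jacobian J = [[-8·x + y^2 + 4, 2·x·y - 4·y], [-4·x·y - 4, -2·x^2 - 4·y - 1]].
At the point, J = [[24.000, -16.000], [12.000, -17.000]] (det J = -216.000).
Solving J·Δ = −F gives Δ = (1.963, 0.444).
Then the next iterate is (x, y)₁ = (-0.037, 2.444).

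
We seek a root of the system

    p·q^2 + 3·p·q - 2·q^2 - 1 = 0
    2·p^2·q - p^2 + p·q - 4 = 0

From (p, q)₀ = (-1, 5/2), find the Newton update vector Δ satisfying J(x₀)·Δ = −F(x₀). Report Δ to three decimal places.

(-0.848, -2.161)

At (-1, 5/2): F = (-27.250, -2.500).
Jacobian J = [[q^2 + 3·q, 2·p·q + 3·p - 4·q], [4·p·q - 2·p + q, 2·p^2 + p]].
At the point, J = [[13.750, -18.000], [-5.500, 1.000]] (det J = -85.250).
Solving J·Δ = −F gives Δ = (-0.848, -2.161).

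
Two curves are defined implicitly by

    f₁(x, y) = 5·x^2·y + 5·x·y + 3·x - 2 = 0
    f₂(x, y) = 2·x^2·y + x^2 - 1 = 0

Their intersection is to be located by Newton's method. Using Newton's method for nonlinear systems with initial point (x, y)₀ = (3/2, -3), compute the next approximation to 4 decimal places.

(1.9924, 1.3636)

At (3/2, -3): F = (-53.7500, -12.2500).
Jacobian J = [[10·x·y + 5·y + 3, 5·x^2 + 5·x], [4·x·y + 2·x, 2·x^2]].
At the point, J = [[-57.0000, 18.7500], [-15.0000, 4.5000]] (det J = 24.7500).
Solving J·Δ = −F gives Δ = (0.4924, 4.3636).
Then the next iterate is (x, y)₁ = (1.9924, 1.3636).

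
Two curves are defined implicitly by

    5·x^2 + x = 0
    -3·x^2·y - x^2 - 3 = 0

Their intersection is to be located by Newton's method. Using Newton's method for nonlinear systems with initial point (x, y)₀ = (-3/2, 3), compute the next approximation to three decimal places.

At (-3/2, 3): F = (9.750, -25.500).
Jacobian J = [[10·x + 1, 0], [-6·x·y - 2·x, -3·x^2]].
At the point, J = [[-14.000, 0.000], [30.000, -6.750]] (det J = 94.500).
Solving J·Δ = −F gives Δ = (0.696, -0.683).
Then the next iterate is (x, y)₁ = (-0.804, 2.317).

(-0.804, 2.317)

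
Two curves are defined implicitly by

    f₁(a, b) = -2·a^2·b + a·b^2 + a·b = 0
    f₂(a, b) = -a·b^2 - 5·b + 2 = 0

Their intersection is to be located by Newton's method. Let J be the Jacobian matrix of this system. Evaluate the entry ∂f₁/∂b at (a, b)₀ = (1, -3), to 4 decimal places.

∂f₁/∂b = -2·a^2 + 2·a·b + a.
At (1, -3) this is -7.0000.

-7.0000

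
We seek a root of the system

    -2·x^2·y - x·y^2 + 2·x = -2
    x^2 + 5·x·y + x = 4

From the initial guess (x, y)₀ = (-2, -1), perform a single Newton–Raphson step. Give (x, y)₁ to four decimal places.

(-1.3846, -0.6923)

At (-2, -1): F = (8.0000, 8.0000).
Jacobian J = [[-4·x·y - y^2 + 2, -2·x^2 - 2·x·y], [2·x + 5·y + 1, 5·x]].
At the point, J = [[-7.0000, -12.0000], [-8.0000, -10.0000]] (det J = -26.0000).
Solving J·Δ = −F gives Δ = (0.6154, 0.3077).
Then the next iterate is (x, y)₁ = (-1.3846, -0.6923).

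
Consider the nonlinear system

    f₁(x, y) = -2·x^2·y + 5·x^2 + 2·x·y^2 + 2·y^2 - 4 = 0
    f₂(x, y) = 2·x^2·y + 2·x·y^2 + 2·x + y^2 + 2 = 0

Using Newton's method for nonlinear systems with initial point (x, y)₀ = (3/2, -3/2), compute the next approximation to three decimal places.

(1.317, -0.472)

At (3/2, -3/2): F = (25.250, 7.250).
Jacobian J = [[-4·x·y + 10·x + 2·y^2, -2·x^2 + 4·x·y + 4·y], [4·x·y + 2·y^2 + 2, 2·x^2 + 4·x·y + 2·y]].
At the point, J = [[28.500, -19.500], [-2.500, -7.500]] (det J = -262.500).
Solving J·Δ = −F gives Δ = (-0.183, 1.028).
Then the next iterate is (x, y)₁ = (1.317, -0.472).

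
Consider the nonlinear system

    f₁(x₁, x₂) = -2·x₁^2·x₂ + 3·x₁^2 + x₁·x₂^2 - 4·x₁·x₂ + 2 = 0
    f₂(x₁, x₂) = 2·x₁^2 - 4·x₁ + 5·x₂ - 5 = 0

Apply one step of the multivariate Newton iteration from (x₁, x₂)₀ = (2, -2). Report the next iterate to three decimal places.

(2.304, 0.757)

At (2, -2): F = (54.000, -15.000).
Jacobian J = [[-4·x₁·x₂ + 6·x₁ + x₂^2 - 4·x₂, -2·x₁^2 + 2·x₁·x₂ - 4·x₁], [4·x₁ - 4, 5]].
At the point, J = [[40.000, -24.000], [4.000, 5.000]] (det J = 296.000).
Solving J·Δ = −F gives Δ = (0.304, 2.757).
Then the next iterate is (x₁, x₂)₁ = (2.304, 0.757).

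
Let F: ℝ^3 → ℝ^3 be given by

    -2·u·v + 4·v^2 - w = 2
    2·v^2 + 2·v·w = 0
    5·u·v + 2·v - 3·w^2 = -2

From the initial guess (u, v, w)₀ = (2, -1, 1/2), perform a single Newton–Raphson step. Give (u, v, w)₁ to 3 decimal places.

At (2, -1, 1/2): F = (5.500, 1.000, -10.750).
Jacobian J = [[-2·v, -2·u + 8·v, -1], [0, 4·v + 2·w, 2·v], [5·v, 5·u + 2, -6·w]].
At the point, J = [[2.000, -12.000, -1.000], [0.000, -3.000, -2.000], [-5.000, 12.000, -3.000]] (det J = -39.000).
Solving J·Δ = −F gives Δ = (-2.365, 0.026, 0.462).
Then the next iterate is (u, v, w)₁ = (-0.365, -0.974, 0.962).

(-0.365, -0.974, 0.962)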